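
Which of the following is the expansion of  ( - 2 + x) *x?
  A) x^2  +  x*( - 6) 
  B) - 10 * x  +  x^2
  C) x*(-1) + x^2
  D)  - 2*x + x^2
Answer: D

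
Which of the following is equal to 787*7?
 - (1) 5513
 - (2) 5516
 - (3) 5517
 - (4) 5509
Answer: 4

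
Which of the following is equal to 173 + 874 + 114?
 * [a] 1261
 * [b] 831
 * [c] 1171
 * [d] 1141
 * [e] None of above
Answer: e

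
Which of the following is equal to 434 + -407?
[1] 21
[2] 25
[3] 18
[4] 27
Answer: 4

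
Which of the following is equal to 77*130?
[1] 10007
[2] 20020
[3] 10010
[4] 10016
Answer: 3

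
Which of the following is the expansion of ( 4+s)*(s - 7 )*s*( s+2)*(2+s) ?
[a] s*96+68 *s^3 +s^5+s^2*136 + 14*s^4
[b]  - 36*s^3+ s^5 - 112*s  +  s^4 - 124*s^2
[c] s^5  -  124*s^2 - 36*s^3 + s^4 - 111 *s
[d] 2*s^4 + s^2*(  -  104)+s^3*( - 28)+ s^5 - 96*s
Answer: b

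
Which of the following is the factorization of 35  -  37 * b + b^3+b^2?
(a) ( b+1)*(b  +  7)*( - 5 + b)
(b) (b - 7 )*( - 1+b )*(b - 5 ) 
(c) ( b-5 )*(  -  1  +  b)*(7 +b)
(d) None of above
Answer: c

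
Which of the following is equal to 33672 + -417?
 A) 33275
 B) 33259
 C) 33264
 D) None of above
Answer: D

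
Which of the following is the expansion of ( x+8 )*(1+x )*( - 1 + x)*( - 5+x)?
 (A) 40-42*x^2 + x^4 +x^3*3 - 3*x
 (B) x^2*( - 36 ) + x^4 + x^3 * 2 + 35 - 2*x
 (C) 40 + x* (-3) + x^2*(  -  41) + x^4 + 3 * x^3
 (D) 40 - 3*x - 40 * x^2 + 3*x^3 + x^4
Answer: C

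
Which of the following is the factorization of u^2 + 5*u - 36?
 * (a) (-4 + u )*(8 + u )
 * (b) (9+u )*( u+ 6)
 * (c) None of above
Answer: c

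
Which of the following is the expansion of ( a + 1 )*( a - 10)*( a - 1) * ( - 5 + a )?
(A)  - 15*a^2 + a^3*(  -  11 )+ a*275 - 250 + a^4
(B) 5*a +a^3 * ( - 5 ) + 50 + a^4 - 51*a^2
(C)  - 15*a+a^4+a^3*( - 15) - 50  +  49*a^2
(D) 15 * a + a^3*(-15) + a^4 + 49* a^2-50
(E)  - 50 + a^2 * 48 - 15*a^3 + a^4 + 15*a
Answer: D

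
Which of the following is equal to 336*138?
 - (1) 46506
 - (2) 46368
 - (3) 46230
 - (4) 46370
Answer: 2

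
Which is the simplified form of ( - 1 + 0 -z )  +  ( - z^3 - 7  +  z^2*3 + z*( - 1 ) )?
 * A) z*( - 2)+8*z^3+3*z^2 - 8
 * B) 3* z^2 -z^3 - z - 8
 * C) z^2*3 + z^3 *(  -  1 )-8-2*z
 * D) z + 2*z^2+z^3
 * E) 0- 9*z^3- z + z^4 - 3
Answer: C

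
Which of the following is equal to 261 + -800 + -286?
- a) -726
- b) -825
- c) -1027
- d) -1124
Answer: b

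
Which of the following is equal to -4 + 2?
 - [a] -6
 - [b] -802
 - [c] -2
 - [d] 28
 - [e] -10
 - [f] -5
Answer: c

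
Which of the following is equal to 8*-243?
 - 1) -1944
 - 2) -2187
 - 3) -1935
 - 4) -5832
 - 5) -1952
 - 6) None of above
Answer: 1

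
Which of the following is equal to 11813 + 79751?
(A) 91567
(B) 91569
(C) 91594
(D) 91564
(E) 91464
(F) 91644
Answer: D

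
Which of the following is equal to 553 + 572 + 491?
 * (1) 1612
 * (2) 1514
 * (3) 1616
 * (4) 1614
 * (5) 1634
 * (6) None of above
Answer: 3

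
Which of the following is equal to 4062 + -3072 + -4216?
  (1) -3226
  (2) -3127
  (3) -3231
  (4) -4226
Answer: 1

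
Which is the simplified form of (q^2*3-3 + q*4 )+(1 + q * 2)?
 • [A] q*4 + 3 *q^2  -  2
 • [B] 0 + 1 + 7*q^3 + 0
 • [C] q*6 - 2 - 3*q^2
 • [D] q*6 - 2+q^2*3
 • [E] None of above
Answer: D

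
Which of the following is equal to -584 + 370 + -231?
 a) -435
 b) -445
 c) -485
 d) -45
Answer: b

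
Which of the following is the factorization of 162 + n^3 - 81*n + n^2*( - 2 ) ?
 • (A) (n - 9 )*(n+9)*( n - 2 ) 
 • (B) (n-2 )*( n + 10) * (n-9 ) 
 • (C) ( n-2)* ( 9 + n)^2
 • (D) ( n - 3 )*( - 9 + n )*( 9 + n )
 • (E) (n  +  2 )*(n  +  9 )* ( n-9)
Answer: A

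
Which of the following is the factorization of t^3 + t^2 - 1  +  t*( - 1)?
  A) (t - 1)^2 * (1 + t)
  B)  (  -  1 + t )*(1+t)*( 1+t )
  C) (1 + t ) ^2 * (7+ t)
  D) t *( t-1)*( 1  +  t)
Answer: B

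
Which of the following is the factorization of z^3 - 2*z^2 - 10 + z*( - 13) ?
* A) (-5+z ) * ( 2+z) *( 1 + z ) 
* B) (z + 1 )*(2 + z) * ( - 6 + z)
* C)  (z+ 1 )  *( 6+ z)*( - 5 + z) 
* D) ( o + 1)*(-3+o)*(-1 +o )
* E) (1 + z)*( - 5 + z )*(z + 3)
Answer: A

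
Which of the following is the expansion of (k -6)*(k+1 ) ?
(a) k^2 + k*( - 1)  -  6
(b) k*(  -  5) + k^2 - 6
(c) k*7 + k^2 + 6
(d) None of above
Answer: b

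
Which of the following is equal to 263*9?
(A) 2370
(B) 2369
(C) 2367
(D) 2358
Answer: C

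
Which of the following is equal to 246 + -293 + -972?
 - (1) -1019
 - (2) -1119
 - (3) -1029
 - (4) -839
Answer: 1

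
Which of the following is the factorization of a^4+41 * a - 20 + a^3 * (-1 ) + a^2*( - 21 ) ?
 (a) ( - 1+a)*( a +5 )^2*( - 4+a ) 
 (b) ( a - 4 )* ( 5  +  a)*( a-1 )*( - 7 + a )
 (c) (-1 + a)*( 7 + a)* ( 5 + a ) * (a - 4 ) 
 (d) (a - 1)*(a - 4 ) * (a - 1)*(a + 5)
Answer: d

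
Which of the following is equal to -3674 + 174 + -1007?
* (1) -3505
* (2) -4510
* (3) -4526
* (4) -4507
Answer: 4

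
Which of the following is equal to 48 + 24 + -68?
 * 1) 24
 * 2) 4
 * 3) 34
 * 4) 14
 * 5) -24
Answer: 2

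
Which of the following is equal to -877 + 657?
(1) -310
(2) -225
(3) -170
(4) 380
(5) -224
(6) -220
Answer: 6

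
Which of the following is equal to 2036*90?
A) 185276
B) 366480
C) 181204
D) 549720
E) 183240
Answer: E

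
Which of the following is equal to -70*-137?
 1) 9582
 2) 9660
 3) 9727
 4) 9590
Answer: 4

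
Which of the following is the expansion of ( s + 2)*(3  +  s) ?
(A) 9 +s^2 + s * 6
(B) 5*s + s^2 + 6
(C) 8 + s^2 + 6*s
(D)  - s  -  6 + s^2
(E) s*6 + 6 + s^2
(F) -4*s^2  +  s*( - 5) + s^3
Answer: B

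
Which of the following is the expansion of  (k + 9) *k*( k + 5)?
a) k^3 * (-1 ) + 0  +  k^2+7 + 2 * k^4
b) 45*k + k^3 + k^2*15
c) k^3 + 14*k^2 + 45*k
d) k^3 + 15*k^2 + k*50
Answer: c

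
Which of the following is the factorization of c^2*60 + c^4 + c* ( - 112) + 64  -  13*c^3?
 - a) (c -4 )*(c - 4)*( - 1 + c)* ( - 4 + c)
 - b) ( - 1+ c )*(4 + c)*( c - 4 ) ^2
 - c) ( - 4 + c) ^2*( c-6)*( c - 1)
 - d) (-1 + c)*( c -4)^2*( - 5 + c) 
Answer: a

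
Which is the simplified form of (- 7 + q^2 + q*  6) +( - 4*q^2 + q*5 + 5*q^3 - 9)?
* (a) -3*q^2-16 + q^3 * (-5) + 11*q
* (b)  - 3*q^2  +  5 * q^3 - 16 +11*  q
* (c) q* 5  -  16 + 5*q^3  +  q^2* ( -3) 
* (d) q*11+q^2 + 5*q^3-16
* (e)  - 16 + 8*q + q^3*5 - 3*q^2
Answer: b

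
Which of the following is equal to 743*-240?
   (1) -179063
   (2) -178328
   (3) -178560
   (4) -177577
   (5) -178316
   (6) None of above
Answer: 6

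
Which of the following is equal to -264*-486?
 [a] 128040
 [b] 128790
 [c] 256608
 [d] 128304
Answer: d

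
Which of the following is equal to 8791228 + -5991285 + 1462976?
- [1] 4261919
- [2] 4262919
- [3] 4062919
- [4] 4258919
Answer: 2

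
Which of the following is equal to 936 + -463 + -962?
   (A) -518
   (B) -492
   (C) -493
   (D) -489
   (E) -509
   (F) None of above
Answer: D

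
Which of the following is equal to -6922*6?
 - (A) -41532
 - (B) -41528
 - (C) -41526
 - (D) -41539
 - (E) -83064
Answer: A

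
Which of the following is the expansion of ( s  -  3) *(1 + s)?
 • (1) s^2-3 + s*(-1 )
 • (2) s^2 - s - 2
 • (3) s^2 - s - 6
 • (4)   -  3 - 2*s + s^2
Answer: 4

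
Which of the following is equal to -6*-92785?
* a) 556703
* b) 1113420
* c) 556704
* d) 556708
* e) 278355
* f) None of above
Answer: f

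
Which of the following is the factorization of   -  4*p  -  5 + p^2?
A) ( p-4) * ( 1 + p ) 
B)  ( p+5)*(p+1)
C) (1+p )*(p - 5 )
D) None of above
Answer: C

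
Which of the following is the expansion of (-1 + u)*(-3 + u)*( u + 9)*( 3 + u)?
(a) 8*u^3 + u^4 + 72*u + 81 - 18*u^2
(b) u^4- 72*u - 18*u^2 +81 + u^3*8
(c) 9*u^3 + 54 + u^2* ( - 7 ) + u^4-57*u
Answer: b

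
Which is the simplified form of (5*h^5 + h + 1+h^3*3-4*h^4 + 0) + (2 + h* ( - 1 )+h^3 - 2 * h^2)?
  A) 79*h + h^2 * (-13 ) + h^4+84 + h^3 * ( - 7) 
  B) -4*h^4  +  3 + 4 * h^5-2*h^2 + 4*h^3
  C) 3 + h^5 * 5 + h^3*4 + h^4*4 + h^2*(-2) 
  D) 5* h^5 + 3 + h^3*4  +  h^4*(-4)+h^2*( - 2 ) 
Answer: D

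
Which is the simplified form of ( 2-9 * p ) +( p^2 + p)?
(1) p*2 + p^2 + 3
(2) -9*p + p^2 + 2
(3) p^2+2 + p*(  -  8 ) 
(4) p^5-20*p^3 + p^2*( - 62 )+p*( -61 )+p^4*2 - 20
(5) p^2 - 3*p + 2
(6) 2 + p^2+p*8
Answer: 3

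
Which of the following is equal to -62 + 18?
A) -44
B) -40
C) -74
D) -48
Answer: A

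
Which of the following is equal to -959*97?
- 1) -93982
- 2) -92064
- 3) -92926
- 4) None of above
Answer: 4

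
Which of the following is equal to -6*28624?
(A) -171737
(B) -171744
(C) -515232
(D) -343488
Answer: B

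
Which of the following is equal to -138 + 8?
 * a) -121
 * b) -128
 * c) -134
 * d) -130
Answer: d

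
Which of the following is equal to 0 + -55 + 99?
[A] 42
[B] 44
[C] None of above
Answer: B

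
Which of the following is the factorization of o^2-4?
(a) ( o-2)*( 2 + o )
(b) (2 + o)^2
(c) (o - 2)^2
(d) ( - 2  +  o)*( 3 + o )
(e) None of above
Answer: a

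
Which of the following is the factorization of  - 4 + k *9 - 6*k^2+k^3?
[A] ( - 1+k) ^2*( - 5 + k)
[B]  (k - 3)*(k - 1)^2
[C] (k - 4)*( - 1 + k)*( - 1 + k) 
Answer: C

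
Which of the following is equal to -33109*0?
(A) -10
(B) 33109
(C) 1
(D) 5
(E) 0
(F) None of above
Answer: E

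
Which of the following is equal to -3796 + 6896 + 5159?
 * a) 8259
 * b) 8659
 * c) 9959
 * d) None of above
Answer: a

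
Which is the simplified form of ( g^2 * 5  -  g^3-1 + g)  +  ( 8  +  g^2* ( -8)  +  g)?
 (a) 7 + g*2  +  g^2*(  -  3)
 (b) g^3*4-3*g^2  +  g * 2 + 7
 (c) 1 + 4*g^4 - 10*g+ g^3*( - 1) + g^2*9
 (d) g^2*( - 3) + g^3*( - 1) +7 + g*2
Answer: d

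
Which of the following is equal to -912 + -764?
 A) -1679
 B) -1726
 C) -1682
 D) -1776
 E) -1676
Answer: E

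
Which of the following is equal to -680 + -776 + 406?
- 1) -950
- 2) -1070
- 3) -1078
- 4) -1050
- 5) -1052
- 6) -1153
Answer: 4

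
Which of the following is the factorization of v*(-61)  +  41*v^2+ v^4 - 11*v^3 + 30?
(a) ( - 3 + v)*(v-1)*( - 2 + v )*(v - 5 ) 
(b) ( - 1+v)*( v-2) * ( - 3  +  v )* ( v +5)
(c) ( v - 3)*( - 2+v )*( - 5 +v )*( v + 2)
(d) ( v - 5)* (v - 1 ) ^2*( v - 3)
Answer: a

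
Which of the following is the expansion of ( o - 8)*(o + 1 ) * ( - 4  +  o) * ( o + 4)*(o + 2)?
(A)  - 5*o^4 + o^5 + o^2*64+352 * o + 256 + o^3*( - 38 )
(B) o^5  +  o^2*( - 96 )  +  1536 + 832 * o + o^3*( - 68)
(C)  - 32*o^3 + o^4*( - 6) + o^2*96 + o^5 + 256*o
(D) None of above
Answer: A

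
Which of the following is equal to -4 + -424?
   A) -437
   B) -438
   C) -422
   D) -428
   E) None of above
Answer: D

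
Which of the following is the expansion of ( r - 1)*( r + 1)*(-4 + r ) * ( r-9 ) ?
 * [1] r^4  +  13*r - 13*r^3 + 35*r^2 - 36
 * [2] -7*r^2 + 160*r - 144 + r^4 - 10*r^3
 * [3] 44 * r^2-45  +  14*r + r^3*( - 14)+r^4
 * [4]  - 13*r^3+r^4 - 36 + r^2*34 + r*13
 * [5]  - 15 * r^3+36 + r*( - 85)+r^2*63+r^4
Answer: 1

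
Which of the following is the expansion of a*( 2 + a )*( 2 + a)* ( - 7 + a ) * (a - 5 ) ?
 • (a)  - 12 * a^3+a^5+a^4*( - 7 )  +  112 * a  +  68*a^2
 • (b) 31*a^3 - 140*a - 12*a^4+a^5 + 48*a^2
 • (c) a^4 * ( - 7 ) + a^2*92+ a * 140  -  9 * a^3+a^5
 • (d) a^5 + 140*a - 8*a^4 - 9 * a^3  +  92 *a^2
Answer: d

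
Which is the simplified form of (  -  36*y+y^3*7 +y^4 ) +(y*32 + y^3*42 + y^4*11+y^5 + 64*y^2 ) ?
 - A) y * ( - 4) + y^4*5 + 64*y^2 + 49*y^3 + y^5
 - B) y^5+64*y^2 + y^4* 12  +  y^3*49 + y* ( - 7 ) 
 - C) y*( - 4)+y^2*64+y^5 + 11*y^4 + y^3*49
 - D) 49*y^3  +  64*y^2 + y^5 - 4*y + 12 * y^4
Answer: D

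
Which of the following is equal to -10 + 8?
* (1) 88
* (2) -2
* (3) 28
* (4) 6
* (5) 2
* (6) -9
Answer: 2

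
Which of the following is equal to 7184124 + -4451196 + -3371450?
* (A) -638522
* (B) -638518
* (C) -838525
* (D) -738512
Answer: A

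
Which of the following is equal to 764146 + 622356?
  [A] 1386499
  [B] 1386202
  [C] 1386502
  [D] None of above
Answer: C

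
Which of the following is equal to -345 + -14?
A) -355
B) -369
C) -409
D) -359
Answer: D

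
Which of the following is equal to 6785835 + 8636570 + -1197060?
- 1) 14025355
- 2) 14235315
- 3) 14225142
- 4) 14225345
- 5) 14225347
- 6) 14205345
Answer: 4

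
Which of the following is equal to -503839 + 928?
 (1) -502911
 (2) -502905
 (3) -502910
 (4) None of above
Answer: 1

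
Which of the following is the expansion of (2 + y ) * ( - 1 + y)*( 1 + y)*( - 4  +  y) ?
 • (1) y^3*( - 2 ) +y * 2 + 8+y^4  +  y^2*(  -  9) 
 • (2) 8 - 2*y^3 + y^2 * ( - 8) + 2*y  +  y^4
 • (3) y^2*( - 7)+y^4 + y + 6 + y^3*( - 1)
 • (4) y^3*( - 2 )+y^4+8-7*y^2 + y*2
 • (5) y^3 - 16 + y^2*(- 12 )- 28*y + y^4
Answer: 1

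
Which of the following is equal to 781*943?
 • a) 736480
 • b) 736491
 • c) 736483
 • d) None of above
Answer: c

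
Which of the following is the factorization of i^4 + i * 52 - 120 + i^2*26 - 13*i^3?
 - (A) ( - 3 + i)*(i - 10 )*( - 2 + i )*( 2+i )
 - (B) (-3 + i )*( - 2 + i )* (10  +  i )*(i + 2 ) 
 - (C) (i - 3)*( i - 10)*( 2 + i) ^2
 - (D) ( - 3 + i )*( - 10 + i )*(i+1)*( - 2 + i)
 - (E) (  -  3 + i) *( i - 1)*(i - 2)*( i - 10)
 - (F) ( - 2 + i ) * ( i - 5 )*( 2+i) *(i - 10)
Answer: A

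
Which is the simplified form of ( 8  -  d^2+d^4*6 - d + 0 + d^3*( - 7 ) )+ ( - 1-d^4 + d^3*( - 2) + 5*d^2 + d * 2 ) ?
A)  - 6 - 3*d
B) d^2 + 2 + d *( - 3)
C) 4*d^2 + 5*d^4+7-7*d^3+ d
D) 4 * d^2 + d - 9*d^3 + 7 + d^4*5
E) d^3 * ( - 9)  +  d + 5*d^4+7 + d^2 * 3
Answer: D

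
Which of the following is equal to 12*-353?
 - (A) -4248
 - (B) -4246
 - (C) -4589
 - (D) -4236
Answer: D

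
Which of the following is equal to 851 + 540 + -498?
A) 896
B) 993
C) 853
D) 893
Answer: D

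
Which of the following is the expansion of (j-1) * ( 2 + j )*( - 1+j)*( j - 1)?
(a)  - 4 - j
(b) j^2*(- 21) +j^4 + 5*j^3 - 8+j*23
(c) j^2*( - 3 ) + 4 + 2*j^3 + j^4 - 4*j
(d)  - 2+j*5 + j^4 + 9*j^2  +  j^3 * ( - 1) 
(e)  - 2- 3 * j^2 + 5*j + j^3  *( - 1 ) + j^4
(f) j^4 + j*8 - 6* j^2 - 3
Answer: e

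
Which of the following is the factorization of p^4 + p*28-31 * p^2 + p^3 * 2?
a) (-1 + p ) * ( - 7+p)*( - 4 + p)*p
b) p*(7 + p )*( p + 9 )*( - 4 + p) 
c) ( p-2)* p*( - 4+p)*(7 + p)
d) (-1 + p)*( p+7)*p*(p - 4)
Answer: d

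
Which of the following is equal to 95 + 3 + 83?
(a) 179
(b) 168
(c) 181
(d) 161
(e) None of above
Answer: c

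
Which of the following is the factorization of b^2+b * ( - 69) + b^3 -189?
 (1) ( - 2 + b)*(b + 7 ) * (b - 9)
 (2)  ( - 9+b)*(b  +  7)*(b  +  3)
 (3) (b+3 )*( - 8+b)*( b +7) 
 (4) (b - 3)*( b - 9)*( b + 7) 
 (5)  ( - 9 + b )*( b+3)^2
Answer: 2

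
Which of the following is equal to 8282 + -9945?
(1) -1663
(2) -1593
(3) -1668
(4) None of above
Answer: 1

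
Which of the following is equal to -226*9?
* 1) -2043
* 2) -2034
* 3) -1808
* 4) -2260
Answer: 2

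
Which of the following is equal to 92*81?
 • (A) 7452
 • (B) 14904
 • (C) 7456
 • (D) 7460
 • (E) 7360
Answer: A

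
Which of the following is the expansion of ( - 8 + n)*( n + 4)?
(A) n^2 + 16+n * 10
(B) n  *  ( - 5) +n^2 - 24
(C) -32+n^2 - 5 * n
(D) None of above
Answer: D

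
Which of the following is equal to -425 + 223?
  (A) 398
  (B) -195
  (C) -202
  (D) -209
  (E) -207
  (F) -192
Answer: C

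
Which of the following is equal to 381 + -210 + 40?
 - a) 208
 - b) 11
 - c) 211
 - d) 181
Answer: c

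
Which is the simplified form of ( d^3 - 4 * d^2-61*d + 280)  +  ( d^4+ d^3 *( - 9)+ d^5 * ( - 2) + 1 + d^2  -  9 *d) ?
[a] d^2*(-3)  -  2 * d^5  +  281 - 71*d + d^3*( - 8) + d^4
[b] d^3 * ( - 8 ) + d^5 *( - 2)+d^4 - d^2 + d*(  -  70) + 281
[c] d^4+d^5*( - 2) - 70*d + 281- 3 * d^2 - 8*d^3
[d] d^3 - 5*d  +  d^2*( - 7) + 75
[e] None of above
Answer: c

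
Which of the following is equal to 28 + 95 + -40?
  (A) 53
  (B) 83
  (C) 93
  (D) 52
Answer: B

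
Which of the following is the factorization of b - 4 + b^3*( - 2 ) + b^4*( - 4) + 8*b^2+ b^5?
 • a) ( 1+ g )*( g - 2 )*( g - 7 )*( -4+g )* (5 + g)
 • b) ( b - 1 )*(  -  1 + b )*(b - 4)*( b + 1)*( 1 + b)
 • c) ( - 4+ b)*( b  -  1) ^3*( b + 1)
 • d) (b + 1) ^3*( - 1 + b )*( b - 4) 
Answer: b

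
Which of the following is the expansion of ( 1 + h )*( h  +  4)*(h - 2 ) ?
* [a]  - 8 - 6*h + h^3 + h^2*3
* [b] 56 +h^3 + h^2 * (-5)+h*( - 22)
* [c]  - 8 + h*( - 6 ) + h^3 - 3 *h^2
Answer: a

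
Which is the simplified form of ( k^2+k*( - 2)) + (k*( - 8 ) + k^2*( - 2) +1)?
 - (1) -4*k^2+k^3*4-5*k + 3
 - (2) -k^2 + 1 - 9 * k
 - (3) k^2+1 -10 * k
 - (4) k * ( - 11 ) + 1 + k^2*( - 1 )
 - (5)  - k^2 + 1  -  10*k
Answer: 5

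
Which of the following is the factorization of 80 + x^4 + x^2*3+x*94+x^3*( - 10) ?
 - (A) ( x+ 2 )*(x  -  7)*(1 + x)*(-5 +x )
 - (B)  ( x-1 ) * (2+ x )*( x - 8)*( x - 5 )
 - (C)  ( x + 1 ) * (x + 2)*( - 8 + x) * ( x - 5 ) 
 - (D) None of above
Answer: C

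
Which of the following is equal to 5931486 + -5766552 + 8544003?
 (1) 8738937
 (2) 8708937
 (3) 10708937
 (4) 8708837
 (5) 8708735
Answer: 2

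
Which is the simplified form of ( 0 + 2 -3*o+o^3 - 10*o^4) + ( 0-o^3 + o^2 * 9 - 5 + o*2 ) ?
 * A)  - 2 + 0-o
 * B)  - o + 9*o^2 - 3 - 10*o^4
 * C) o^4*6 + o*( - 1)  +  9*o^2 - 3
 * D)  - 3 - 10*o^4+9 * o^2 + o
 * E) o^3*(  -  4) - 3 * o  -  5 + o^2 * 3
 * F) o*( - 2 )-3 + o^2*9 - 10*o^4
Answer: B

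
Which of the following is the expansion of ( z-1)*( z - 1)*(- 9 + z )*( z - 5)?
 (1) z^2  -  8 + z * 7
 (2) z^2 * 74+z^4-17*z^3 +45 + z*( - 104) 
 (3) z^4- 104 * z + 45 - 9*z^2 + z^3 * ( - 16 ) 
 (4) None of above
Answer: 4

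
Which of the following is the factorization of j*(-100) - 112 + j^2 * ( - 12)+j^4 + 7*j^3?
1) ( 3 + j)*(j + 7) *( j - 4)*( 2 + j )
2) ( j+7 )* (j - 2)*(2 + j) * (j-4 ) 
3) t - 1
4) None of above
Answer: 4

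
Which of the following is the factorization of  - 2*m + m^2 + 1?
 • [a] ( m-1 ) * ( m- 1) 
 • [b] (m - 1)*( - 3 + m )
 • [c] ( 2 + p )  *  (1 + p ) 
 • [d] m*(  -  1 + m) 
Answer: a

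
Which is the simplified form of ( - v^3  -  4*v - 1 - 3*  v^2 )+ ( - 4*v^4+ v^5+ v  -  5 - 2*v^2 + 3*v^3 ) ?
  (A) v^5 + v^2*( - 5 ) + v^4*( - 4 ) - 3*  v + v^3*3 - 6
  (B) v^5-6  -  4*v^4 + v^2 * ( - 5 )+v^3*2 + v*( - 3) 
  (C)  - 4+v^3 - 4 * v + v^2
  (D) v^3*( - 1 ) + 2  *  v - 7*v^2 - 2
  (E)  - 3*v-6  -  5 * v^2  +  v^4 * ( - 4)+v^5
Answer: B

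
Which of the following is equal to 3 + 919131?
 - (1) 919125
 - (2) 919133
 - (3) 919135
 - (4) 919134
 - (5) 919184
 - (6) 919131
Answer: 4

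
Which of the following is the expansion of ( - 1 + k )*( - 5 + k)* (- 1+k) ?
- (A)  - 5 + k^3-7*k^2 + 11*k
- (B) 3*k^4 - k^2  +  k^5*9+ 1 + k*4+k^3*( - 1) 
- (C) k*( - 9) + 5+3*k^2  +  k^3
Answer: A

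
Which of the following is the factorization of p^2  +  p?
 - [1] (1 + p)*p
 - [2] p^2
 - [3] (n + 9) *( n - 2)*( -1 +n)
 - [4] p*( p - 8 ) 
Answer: 1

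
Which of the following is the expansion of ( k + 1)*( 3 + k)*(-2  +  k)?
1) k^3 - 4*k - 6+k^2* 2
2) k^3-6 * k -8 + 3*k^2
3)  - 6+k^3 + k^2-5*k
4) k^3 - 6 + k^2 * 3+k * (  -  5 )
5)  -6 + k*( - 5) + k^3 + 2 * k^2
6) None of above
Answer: 5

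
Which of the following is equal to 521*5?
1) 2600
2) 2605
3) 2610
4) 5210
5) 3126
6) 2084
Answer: 2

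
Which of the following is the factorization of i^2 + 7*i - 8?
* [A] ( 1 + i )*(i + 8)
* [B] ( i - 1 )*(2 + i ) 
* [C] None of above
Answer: C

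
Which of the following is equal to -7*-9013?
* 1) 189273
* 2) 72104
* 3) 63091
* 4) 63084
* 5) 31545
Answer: 3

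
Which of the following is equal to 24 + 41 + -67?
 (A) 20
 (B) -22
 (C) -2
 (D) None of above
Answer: C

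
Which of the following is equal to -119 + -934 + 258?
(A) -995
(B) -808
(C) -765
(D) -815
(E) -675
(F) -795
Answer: F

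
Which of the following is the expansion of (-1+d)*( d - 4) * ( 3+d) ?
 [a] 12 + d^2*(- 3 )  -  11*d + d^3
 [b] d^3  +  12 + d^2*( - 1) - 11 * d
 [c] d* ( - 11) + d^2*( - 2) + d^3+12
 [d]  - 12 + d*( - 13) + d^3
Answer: c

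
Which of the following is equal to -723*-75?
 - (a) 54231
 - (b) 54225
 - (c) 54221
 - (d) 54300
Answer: b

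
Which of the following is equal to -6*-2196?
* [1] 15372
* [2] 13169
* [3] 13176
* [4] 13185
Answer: 3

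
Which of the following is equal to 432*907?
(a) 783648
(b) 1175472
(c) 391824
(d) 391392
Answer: c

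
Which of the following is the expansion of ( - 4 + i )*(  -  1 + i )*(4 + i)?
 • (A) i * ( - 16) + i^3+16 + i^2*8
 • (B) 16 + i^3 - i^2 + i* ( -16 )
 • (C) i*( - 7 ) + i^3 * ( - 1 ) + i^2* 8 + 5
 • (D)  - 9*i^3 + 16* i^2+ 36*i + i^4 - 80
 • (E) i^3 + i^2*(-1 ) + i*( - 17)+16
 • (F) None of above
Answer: B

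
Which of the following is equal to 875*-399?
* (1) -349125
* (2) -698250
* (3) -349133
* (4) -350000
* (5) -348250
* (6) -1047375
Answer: 1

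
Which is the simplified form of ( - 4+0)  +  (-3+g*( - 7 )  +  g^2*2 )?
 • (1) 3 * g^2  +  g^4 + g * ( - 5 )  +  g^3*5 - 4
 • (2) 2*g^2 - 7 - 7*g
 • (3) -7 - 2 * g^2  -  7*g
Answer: 2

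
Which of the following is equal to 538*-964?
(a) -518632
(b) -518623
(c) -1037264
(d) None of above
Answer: a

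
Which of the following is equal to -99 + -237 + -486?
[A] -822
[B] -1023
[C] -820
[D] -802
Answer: A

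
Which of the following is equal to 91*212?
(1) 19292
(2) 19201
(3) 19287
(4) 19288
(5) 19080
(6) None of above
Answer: 1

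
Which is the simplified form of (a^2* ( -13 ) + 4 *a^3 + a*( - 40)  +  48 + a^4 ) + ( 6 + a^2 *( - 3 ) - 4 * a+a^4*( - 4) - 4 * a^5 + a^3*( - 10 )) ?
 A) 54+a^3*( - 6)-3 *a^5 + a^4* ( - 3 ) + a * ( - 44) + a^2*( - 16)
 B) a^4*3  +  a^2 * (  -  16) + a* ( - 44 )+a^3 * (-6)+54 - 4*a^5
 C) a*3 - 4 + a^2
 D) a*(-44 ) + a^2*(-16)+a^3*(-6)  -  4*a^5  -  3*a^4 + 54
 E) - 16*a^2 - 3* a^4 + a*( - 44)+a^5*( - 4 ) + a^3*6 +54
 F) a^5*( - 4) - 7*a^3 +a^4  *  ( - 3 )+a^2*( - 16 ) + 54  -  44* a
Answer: D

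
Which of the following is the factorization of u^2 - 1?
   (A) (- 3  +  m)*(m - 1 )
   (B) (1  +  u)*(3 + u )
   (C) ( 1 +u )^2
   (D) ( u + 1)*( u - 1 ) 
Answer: D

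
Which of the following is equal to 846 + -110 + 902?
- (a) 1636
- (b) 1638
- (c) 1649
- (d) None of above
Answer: b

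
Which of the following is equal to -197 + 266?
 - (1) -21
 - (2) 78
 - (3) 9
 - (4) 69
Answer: 4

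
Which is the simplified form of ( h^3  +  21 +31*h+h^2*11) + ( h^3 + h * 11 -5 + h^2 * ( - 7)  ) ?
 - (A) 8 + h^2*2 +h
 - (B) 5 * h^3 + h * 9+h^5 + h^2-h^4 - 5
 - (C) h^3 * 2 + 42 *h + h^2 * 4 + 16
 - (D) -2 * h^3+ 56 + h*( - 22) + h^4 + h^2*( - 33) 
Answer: C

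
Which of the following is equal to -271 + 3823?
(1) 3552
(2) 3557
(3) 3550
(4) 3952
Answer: 1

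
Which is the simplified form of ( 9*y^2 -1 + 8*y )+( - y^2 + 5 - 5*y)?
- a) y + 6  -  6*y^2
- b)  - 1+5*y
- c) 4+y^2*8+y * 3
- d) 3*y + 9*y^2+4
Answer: c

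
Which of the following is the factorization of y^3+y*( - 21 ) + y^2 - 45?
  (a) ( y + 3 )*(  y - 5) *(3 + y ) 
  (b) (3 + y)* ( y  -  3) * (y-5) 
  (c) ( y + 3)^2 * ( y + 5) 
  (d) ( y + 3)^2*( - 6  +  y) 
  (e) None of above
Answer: a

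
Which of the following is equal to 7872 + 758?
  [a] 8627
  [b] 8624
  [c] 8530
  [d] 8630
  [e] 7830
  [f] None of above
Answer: d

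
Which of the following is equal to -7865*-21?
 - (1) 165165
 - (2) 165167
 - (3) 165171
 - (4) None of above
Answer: 1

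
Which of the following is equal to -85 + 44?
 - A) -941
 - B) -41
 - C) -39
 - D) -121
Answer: B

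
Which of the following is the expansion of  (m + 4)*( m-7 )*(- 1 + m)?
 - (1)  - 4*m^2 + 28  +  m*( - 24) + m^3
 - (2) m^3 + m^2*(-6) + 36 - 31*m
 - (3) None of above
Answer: 3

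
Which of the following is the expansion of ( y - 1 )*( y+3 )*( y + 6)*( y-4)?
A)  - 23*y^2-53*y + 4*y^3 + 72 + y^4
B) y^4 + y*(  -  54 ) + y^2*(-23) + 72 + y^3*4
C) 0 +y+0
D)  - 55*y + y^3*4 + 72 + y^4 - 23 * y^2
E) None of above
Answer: B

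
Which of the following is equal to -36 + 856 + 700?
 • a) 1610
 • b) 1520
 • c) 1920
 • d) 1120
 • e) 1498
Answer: b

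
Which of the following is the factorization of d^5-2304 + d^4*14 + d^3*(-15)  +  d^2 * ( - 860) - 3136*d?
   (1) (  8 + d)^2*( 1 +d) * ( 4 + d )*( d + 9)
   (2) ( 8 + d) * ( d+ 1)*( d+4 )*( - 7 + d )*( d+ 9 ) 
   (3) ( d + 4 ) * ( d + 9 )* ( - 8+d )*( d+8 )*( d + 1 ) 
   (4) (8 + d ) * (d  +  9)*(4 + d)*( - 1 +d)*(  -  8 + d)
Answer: 3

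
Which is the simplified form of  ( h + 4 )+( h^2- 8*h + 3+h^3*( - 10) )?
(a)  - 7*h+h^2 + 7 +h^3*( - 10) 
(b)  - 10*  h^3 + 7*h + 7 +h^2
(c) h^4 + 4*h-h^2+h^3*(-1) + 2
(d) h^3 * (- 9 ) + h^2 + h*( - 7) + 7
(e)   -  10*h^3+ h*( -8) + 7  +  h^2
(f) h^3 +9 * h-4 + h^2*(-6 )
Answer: a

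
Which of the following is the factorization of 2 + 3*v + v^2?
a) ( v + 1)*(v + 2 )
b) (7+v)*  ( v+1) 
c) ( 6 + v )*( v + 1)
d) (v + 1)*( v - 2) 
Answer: a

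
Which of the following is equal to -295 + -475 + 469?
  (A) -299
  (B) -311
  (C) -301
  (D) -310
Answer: C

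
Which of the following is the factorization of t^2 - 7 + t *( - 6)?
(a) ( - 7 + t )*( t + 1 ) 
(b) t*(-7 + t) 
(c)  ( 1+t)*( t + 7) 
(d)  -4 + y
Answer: a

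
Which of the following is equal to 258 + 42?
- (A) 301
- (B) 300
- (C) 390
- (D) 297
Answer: B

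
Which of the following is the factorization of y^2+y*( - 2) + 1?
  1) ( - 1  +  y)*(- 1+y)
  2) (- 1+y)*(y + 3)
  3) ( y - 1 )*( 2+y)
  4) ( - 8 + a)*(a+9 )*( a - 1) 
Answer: 1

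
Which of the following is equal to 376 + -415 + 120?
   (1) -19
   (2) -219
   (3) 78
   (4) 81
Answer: 4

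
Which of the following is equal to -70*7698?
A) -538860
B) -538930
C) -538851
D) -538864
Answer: A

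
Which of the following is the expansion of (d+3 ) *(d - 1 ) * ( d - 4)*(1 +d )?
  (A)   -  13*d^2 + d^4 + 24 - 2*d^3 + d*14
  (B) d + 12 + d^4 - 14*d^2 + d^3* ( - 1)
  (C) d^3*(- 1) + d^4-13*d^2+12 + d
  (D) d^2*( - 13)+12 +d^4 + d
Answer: C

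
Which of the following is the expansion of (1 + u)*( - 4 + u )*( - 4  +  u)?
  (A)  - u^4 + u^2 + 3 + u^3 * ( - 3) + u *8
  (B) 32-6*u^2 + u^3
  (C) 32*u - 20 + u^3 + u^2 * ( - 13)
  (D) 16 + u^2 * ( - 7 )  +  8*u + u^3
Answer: D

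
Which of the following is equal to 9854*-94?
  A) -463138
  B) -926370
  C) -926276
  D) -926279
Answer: C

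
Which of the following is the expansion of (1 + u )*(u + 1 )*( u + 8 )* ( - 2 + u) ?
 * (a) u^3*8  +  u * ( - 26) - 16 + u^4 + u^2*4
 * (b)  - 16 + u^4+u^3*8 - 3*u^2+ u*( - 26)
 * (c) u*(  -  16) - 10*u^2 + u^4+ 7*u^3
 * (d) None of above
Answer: b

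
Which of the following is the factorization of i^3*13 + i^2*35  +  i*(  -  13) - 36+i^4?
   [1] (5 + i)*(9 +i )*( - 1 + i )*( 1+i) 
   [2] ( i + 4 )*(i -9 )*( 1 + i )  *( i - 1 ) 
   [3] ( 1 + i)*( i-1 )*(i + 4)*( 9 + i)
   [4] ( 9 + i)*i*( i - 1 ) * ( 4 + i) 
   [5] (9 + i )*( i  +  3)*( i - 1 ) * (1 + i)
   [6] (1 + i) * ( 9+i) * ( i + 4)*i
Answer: 3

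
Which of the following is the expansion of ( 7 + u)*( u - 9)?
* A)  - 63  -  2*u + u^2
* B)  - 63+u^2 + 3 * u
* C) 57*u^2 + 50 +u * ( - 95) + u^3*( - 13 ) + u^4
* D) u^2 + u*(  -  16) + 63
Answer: A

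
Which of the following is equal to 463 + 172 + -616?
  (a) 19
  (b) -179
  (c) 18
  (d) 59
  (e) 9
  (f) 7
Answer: a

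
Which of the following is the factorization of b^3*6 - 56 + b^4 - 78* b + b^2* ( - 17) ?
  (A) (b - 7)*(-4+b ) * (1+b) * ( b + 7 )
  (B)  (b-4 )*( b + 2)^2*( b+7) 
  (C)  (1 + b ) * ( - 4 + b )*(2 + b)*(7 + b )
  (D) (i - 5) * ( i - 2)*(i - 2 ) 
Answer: C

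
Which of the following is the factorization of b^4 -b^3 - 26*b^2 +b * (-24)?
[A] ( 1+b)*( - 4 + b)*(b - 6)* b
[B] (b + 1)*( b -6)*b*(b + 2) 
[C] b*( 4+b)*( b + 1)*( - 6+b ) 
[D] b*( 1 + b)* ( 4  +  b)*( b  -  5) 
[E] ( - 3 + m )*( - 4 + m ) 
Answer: C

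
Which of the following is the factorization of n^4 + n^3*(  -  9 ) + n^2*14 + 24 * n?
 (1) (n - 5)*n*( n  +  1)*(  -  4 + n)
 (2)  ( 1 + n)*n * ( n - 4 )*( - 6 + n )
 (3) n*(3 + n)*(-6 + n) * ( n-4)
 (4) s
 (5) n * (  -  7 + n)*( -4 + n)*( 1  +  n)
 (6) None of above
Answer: 2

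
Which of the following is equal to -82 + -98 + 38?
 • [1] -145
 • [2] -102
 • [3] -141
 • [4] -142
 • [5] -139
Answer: 4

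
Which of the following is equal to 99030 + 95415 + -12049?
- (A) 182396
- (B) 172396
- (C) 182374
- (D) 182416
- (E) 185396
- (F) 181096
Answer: A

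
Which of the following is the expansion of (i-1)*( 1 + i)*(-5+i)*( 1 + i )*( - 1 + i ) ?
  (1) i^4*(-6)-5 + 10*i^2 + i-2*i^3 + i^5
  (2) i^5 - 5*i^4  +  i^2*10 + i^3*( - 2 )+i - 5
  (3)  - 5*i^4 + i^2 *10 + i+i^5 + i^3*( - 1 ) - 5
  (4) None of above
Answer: 2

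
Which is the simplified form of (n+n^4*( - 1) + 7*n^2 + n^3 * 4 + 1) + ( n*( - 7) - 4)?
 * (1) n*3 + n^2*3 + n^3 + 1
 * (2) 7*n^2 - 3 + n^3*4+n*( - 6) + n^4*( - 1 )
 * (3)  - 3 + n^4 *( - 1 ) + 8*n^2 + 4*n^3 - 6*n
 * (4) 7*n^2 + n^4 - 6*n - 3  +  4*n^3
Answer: 2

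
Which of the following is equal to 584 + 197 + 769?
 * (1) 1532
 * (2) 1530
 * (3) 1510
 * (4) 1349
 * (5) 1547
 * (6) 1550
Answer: 6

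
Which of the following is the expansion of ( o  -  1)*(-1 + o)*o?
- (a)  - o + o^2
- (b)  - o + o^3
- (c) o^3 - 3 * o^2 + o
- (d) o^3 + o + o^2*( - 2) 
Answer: d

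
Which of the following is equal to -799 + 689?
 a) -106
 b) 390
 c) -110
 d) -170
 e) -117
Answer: c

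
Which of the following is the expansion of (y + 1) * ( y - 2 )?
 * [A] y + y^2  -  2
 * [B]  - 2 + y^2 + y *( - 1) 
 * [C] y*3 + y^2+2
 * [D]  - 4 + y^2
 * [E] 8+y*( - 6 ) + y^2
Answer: B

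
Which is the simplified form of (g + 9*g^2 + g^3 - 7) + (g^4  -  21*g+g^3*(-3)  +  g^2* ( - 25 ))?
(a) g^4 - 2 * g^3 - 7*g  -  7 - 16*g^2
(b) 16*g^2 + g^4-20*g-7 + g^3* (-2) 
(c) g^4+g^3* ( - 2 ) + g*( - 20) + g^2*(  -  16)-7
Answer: c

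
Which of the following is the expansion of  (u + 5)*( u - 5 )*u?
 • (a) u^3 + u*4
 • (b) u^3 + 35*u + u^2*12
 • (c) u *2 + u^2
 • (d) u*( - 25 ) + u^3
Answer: d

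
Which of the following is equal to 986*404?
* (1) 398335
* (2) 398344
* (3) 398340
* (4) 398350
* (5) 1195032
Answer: 2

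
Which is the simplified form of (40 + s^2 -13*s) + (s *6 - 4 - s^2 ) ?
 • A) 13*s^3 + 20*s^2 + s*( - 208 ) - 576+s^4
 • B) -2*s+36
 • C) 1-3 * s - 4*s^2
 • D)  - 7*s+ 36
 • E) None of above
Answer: D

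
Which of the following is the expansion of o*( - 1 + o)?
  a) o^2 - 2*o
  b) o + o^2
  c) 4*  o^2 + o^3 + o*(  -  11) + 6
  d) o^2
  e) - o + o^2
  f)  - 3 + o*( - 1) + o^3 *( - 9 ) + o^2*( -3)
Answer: e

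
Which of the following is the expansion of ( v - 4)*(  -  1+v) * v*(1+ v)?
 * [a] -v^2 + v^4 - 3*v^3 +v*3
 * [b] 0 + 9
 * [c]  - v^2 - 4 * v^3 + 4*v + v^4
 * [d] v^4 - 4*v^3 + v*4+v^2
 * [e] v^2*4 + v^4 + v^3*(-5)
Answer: c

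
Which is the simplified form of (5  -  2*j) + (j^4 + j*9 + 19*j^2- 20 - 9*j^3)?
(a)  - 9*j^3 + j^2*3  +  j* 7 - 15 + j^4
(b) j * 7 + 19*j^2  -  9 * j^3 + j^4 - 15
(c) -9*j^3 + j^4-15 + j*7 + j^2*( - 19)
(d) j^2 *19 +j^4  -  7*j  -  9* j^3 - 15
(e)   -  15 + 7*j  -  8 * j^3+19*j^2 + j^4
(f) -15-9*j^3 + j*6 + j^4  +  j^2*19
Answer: b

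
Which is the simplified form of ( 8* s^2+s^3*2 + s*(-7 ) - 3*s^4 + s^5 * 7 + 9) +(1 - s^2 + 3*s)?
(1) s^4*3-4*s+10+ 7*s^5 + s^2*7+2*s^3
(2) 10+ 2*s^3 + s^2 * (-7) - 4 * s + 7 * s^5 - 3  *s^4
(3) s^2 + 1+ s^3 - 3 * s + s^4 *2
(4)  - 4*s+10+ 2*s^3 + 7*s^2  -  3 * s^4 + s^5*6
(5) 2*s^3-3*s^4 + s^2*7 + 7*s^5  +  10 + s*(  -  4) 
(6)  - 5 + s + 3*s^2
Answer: 5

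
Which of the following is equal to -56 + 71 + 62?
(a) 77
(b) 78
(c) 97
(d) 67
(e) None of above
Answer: a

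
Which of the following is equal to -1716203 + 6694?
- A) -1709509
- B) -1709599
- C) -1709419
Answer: A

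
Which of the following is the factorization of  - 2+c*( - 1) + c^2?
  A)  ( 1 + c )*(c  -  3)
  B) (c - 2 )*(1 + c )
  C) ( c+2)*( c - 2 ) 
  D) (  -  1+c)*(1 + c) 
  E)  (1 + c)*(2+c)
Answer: B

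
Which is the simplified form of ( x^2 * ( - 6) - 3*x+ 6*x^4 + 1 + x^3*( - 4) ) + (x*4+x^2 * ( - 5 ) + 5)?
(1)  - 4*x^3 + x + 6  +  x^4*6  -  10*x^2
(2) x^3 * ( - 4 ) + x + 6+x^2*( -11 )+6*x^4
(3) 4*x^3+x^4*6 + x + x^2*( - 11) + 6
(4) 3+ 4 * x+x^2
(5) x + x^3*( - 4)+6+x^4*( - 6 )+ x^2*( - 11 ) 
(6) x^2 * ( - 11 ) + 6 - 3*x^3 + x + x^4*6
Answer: 2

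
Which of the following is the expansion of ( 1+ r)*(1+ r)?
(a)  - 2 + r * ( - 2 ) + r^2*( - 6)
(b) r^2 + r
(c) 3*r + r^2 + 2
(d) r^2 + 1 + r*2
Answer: d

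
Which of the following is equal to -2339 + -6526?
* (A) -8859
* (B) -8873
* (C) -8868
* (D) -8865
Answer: D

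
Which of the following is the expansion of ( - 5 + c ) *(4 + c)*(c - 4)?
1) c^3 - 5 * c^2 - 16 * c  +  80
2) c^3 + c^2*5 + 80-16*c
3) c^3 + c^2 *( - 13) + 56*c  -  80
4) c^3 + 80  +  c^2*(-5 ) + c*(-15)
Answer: 1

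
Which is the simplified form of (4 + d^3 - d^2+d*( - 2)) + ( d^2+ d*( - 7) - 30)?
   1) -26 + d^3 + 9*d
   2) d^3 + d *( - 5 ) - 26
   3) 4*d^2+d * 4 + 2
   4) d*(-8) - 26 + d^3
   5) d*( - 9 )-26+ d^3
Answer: 5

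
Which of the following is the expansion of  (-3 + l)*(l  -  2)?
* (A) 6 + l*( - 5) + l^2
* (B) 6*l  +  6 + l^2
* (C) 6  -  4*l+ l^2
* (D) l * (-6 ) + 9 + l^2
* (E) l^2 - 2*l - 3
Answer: A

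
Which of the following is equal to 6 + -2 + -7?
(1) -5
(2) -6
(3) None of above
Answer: 3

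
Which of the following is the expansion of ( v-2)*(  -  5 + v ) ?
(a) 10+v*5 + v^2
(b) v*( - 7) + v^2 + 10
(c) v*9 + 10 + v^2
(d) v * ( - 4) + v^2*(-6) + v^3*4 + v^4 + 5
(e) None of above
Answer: b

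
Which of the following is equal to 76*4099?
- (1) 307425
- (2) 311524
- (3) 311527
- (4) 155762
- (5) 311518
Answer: 2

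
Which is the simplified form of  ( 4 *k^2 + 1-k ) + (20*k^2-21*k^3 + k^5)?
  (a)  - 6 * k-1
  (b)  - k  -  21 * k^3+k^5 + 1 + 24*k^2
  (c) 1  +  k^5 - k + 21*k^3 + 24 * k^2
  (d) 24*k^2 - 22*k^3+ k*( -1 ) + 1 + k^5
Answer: b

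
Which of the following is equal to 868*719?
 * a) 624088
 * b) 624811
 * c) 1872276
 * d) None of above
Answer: d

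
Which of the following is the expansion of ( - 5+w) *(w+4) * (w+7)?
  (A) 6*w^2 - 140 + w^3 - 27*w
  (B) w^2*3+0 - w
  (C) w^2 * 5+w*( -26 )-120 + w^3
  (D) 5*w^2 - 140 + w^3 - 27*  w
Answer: A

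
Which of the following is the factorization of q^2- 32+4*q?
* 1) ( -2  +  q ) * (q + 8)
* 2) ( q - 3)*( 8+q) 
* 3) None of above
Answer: 3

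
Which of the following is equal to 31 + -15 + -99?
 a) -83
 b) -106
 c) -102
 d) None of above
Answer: a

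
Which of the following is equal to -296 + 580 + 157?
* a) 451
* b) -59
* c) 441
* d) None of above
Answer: c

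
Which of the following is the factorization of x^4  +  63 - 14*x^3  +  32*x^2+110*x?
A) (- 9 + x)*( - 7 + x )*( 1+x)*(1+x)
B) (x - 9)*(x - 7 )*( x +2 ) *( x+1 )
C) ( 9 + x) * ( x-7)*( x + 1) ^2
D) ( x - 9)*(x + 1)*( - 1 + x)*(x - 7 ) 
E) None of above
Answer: A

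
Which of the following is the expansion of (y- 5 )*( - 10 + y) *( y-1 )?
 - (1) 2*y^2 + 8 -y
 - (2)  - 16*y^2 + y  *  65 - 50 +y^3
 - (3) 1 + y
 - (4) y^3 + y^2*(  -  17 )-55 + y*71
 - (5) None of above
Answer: 2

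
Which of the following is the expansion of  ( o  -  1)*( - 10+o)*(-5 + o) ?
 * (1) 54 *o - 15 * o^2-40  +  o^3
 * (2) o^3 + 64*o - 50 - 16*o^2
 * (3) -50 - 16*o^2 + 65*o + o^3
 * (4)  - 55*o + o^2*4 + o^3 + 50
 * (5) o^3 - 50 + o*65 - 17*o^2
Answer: 3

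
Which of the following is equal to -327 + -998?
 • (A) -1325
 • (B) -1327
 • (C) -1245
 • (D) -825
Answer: A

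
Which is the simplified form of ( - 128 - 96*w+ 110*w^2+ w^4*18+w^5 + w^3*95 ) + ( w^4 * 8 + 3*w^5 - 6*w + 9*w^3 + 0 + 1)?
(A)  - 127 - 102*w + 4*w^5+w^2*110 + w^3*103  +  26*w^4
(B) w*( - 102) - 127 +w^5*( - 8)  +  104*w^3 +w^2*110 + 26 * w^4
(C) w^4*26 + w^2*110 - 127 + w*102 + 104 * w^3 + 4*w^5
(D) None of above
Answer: D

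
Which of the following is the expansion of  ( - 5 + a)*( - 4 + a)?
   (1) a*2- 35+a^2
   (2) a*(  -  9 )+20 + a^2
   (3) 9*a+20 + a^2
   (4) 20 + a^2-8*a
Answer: 2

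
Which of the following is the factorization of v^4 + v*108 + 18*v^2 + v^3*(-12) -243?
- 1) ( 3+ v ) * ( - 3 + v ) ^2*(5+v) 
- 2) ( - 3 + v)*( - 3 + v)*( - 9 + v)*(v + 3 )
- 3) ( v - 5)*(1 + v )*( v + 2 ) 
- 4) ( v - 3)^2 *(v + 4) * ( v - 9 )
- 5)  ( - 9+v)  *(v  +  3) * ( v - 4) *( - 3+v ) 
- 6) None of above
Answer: 2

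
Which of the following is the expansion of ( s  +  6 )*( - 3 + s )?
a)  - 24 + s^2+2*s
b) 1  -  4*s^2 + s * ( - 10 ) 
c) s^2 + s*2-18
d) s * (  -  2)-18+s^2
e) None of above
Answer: e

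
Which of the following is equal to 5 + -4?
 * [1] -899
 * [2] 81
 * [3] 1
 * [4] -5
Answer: 3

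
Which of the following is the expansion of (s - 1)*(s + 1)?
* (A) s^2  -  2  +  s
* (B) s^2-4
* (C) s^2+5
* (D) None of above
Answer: D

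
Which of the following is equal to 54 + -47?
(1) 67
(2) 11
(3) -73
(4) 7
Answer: 4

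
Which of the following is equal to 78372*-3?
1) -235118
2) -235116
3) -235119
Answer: 2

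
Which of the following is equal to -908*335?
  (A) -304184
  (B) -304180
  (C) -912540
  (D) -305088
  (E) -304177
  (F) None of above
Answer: B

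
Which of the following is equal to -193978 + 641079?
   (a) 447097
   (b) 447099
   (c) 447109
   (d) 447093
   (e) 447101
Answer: e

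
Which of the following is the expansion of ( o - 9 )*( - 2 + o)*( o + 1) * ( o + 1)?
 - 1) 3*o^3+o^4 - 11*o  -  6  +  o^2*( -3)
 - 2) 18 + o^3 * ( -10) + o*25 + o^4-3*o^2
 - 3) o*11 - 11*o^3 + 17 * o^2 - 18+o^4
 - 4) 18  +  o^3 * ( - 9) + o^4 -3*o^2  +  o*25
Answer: 4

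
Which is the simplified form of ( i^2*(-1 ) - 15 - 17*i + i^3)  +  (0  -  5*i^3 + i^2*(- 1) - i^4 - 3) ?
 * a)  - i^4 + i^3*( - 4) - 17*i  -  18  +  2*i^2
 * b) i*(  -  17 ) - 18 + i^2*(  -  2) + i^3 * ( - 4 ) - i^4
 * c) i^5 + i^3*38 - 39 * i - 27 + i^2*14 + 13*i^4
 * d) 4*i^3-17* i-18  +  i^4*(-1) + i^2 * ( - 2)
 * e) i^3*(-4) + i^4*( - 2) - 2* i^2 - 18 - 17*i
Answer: b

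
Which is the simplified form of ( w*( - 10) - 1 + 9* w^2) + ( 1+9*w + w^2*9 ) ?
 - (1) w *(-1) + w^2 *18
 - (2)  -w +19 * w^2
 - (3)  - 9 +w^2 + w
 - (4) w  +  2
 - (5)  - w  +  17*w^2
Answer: 1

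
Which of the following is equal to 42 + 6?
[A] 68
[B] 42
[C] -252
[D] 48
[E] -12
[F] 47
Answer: D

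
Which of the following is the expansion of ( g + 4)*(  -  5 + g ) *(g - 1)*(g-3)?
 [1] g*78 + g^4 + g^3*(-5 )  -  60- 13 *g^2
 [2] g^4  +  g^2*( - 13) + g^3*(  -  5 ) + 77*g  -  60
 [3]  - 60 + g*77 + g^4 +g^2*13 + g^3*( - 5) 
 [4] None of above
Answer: 2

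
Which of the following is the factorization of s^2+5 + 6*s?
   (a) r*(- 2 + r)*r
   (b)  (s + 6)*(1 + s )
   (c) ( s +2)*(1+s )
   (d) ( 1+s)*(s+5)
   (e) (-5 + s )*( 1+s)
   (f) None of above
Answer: d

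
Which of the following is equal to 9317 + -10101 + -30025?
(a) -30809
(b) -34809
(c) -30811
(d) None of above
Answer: a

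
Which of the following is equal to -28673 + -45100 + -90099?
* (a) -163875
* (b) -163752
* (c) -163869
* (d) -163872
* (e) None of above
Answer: d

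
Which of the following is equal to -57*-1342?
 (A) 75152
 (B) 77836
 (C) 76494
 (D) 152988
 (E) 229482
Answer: C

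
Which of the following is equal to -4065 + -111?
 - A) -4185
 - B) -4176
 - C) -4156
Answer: B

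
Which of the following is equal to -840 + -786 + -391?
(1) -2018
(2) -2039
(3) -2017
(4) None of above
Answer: 3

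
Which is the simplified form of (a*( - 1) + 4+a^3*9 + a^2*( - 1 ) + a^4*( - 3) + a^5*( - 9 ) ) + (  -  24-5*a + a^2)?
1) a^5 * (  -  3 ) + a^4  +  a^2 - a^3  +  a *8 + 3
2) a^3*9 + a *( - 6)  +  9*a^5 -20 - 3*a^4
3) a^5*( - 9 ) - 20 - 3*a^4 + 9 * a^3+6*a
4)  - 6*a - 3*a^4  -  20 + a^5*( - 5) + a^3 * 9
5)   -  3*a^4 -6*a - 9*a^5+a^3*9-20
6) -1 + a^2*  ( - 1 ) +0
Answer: 5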